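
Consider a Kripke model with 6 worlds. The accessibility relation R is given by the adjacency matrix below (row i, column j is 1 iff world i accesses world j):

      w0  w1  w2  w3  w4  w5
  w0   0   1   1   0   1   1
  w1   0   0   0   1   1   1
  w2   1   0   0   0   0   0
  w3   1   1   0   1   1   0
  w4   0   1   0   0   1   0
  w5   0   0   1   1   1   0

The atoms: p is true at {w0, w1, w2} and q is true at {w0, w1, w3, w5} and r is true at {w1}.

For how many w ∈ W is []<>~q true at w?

w0: successors {w1, w2, w4, w5}; <>~q there: w1:T, w2:F, w4:T, w5:T. ✗
w1: successors {w3, w4, w5}; <>~q there: w3:T, w4:T, w5:T. ✓
w2: successors {w0}; <>~q there: w0:T. ✓
w3: successors {w0, w1, w3, w4}; <>~q there: w0:T, w1:T, w3:T, w4:T. ✓
w4: successors {w1, w4}; <>~q there: w1:T, w4:T. ✓
w5: successors {w2, w3, w4}; <>~q there: w2:F, w3:T, w4:T. ✗
Satisfying worlds: {w1, w2, w3, w4}.

4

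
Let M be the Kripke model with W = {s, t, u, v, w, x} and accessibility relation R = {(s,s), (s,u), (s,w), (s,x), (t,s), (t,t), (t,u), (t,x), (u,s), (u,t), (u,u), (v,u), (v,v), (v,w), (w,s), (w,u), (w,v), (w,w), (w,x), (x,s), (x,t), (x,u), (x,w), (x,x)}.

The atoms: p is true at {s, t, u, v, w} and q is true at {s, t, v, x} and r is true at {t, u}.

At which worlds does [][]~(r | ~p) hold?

∅

s: successors {s, u, w, x}; []~(r | ~p) there: s:F, u:F, w:F, x:F. ✗
t: successors {s, t, u, x}; []~(r | ~p) there: s:F, t:F, u:F, x:F. ✗
u: successors {s, t, u}; []~(r | ~p) there: s:F, t:F, u:F. ✗
v: successors {u, v, w}; []~(r | ~p) there: u:F, v:F, w:F. ✗
w: successors {s, u, v, w, x}; []~(r | ~p) there: s:F, u:F, v:F, w:F, x:F. ✗
x: successors {s, t, u, w, x}; []~(r | ~p) there: s:F, t:F, u:F, w:F, x:F. ✗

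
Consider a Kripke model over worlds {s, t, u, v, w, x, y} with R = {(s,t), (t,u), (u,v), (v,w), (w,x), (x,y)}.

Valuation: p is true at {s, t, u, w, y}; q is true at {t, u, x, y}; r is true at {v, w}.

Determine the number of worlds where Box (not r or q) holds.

5

s: successors {t}; not r or q there: t:T. ✓
t: successors {u}; not r or q there: u:T. ✓
u: successors {v}; not r or q there: v:F. ✗
v: successors {w}; not r or q there: w:F. ✗
w: successors {x}; not r or q there: x:T. ✓
x: successors {y}; not r or q there: y:T. ✓
y: no successors, so Box (not r or q) holds vacuously. ✓
Satisfying worlds: {s, t, w, x, y}.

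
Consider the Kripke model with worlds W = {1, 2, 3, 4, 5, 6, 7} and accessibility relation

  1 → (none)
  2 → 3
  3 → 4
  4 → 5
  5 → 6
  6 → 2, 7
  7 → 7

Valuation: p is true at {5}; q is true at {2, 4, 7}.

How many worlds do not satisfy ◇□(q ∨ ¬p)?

2

1: no successors, so ◇□(q ∨ ¬p) fails. ✗
2: successors {3}; □(q ∨ ¬p) there: 3:T. ✓
3: successors {4}; □(q ∨ ¬p) there: 4:F. ✗
4: successors {5}; □(q ∨ ¬p) there: 5:T. ✓
5: successors {6}; □(q ∨ ¬p) there: 6:T. ✓
6: successors {2, 7}; □(q ∨ ¬p) there: 2:T, 7:T. ✓
7: successors {7}; □(q ∨ ¬p) there: 7:T. ✓
Satisfying worlds: {2, 4, 5, 6, 7}.
So ◇□(q ∨ ¬p) fails at the other 2 worlds.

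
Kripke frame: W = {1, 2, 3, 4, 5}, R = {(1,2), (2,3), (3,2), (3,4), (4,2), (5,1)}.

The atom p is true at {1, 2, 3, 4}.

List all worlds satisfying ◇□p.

{1, 2, 3, 4, 5}

1: successors {2}; □p there: 2:T. ✓
2: successors {3}; □p there: 3:T. ✓
3: successors {2, 4}; □p there: 2:T, 4:T. ✓
4: successors {2}; □p there: 2:T. ✓
5: successors {1}; □p there: 1:T. ✓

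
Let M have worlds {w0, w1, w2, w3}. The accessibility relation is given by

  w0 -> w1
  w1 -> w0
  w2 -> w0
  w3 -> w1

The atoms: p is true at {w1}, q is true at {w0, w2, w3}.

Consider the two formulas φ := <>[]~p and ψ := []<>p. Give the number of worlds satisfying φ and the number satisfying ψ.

2 and 2

For <>[]~p:
w0: successors {w1}; []~p there: w1:T. ✓
w1: successors {w0}; []~p there: w0:F. ✗
w2: successors {w0}; []~p there: w0:F. ✗
w3: successors {w1}; []~p there: w1:T. ✓
— 2 worlds.
For []<>p:
w0: successors {w1}; <>p there: w1:F. ✗
w1: successors {w0}; <>p there: w0:T. ✓
w2: successors {w0}; <>p there: w0:T. ✓
w3: successors {w1}; <>p there: w1:F. ✗
— 2 worlds.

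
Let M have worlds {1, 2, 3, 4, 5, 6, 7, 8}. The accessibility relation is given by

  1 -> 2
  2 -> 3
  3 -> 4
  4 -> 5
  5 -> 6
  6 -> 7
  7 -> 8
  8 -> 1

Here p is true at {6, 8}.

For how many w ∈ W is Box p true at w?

1: successors {2}; p there: 2:F. ✗
2: successors {3}; p there: 3:F. ✗
3: successors {4}; p there: 4:F. ✗
4: successors {5}; p there: 5:F. ✗
5: successors {6}; p there: 6:T. ✓
6: successors {7}; p there: 7:F. ✗
7: successors {8}; p there: 8:T. ✓
8: successors {1}; p there: 1:F. ✗
Satisfying worlds: {5, 7}.

2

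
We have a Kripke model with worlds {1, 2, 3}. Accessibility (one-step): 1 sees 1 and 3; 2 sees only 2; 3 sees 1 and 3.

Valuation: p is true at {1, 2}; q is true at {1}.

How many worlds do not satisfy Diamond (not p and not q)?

1

1: successors {1, 3}; not p and not q there: 1:F, 3:T. ✓
2: successors {2}; not p and not q there: 2:F. ✗
3: successors {1, 3}; not p and not q there: 1:F, 3:T. ✓
Satisfying worlds: {1, 3}.
So Diamond (not p and not q) fails at the other 1 world.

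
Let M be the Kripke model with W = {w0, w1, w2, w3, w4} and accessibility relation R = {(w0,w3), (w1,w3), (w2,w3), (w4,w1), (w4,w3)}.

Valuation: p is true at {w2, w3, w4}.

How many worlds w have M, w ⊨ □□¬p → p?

3

w0: □□¬p is T, p is F. ✗
w1: □□¬p is T, p is F. ✗
w2: □□¬p is T, p is T. ✓
w3: □□¬p is T, p is T. ✓
w4: □□¬p is F, p is T. ✓
Satisfying worlds: {w2, w3, w4}.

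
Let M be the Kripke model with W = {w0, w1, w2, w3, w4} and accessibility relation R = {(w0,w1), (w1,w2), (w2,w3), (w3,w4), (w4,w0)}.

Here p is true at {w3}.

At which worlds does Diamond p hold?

{w2}

w0: successors {w1}; p there: w1:F. ✗
w1: successors {w2}; p there: w2:F. ✗
w2: successors {w3}; p there: w3:T. ✓
w3: successors {w4}; p there: w4:F. ✗
w4: successors {w0}; p there: w0:F. ✗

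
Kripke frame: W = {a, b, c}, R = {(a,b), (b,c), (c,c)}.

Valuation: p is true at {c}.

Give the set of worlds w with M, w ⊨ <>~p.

a: successors {b}; ~p there: b:T. ✓
b: successors {c}; ~p there: c:F. ✗
c: successors {c}; ~p there: c:F. ✗

{a}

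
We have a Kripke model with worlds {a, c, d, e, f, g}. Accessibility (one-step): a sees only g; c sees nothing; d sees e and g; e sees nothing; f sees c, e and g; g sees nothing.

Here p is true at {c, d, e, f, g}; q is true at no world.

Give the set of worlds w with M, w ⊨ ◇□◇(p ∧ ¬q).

a: successors {g}; □◇(p ∧ ¬q) there: g:T. ✓
c: no successors, so ◇□◇(p ∧ ¬q) fails. ✗
d: successors {e, g}; □◇(p ∧ ¬q) there: e:T, g:T. ✓
e: no successors, so ◇□◇(p ∧ ¬q) fails. ✗
f: successors {c, e, g}; □◇(p ∧ ¬q) there: c:T, e:T, g:T. ✓
g: no successors, so ◇□◇(p ∧ ¬q) fails. ✗

{a, d, f}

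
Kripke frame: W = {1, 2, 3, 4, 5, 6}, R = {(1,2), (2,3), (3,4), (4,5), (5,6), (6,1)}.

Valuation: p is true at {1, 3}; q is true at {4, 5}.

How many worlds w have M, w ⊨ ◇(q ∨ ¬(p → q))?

4

1: successors {2}; q ∨ ¬(p → q) there: 2:F. ✗
2: successors {3}; q ∨ ¬(p → q) there: 3:T. ✓
3: successors {4}; q ∨ ¬(p → q) there: 4:T. ✓
4: successors {5}; q ∨ ¬(p → q) there: 5:T. ✓
5: successors {6}; q ∨ ¬(p → q) there: 6:F. ✗
6: successors {1}; q ∨ ¬(p → q) there: 1:T. ✓
Satisfying worlds: {2, 3, 4, 6}.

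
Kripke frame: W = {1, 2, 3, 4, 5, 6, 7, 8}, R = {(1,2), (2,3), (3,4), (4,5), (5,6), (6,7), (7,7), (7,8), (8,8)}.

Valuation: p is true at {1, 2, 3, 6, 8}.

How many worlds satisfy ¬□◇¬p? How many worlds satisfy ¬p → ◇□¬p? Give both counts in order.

For ¬□◇¬p:
1: □◇¬p is F. ✓
2: □◇¬p is T. ✗
3: □◇¬p is T. ✗
4: □◇¬p is F. ✓
5: □◇¬p is T. ✗
6: □◇¬p is T. ✗
7: □◇¬p is F. ✓
8: □◇¬p is F. ✓
— 4 worlds.
For ¬p → ◇□¬p:
1: ¬p is F, ◇□¬p is F. ✓
2: ¬p is F, ◇□¬p is T. ✓
3: ¬p is F, ◇□¬p is T. ✓
4: ¬p is T, ◇□¬p is F. ✗
5: ¬p is T, ◇□¬p is T. ✓
6: ¬p is F, ◇□¬p is F. ✓
7: ¬p is T, ◇□¬p is F. ✗
8: ¬p is F, ◇□¬p is F. ✓
— 6 worlds.

4 and 6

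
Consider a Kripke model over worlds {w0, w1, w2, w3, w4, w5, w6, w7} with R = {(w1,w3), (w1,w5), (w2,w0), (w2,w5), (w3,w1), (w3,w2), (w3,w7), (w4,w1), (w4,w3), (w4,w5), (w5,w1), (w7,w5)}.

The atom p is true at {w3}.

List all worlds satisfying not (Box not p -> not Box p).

{w0, w6}

w0: Box not p -> not Box p is F. ✓
w1: Box not p -> not Box p is T. ✗
w2: Box not p -> not Box p is T. ✗
w3: Box not p -> not Box p is T. ✗
w4: Box not p -> not Box p is T. ✗
w5: Box not p -> not Box p is T. ✗
w6: Box not p -> not Box p is F. ✓
w7: Box not p -> not Box p is T. ✗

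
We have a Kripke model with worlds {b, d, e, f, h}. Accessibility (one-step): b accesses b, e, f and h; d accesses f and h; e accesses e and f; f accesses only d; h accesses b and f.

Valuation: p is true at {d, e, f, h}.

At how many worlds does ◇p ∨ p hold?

b: ◇p is T, p is F. ✓
d: ◇p is T, p is T. ✓
e: ◇p is T, p is T. ✓
f: ◇p is T, p is T. ✓
h: ◇p is T, p is T. ✓
Satisfying worlds: {b, d, e, f, h}.

5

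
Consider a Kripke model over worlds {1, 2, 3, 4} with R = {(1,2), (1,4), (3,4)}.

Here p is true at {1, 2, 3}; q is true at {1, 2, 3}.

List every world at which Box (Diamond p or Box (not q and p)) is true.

{1, 2, 3, 4}

1: successors {2, 4}; Diamond p or Box (not q and p) there: 2:T, 4:T. ✓
2: no successors, so Box (Diamond p or Box (not q and p)) holds vacuously. ✓
3: successors {4}; Diamond p or Box (not q and p) there: 4:T. ✓
4: no successors, so Box (Diamond p or Box (not q and p)) holds vacuously. ✓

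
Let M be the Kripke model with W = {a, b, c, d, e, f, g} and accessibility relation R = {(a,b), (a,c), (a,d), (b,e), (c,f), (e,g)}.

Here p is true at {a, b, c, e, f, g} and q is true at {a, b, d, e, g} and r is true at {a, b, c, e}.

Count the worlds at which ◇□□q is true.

a: successors {b, c, d}; □□q there: b:T, c:T, d:T. ✓
b: successors {e}; □□q there: e:T. ✓
c: successors {f}; □□q there: f:T. ✓
d: no successors, so ◇□□q fails. ✗
e: successors {g}; □□q there: g:T. ✓
f: no successors, so ◇□□q fails. ✗
g: no successors, so ◇□□q fails. ✗
Satisfying worlds: {a, b, c, e}.

4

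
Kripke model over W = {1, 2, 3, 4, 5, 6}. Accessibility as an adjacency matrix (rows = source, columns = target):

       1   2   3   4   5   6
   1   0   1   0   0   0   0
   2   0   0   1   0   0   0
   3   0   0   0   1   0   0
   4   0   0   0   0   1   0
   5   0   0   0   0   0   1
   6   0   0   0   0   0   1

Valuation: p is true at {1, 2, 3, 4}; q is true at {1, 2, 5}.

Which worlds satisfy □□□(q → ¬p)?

{1, 2, 3, 4, 5, 6}

1: successors {2}; □□(q → ¬p) there: 2:T. ✓
2: successors {3}; □□(q → ¬p) there: 3:T. ✓
3: successors {4}; □□(q → ¬p) there: 4:T. ✓
4: successors {5}; □□(q → ¬p) there: 5:T. ✓
5: successors {6}; □□(q → ¬p) there: 6:T. ✓
6: successors {6}; □□(q → ¬p) there: 6:T. ✓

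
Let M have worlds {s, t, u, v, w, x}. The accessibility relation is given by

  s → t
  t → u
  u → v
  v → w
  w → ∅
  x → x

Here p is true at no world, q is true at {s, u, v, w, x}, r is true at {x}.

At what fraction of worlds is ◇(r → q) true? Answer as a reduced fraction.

5/6

s: successors {t}; r → q there: t:T. ✓
t: successors {u}; r → q there: u:T. ✓
u: successors {v}; r → q there: v:T. ✓
v: successors {w}; r → q there: w:T. ✓
w: no successors, so ◇(r → q) fails. ✗
x: successors {x}; r → q there: x:T. ✓
That's 5 of 6 worlds, so 5/6.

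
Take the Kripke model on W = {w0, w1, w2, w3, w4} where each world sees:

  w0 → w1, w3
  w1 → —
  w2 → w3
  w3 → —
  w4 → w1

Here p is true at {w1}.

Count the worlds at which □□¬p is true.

w0: successors {w1, w3}; □¬p there: w1:T, w3:T. ✓
w1: no successors, so □□¬p holds vacuously. ✓
w2: successors {w3}; □¬p there: w3:T. ✓
w3: no successors, so □□¬p holds vacuously. ✓
w4: successors {w1}; □¬p there: w1:T. ✓
Satisfying worlds: {w0, w1, w2, w3, w4}.

5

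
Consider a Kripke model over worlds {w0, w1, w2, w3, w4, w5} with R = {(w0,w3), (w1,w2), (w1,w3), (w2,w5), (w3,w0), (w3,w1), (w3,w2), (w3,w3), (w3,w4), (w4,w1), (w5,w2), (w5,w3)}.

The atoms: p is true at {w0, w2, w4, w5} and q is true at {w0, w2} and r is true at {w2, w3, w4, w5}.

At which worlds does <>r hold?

{w0, w1, w2, w3, w5}

w0: successors {w3}; r there: w3:T. ✓
w1: successors {w2, w3}; r there: w2:T, w3:T. ✓
w2: successors {w5}; r there: w5:T. ✓
w3: successors {w0, w1, w2, w3, w4}; r there: w0:F, w1:F, w2:T, w3:T, w4:T. ✓
w4: successors {w1}; r there: w1:F. ✗
w5: successors {w2, w3}; r there: w2:T, w3:T. ✓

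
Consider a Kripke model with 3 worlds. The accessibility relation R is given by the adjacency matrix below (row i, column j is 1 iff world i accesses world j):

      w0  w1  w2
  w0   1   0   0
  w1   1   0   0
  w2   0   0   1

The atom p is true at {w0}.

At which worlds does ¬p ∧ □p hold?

{w1}

w0: ¬p is F, □p is T. ✗
w1: ¬p is T, □p is T. ✓
w2: ¬p is T, □p is F. ✗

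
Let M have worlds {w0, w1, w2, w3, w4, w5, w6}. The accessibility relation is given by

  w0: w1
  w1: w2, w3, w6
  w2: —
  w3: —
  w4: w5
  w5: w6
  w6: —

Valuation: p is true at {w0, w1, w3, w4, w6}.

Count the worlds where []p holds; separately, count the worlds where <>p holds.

5 and 3

For []p:
w0: successors {w1}; p there: w1:T. ✓
w1: successors {w2, w3, w6}; p there: w2:F, w3:T, w6:T. ✗
w2: no successors, so []p holds vacuously. ✓
w3: no successors, so []p holds vacuously. ✓
w4: successors {w5}; p there: w5:F. ✗
w5: successors {w6}; p there: w6:T. ✓
w6: no successors, so []p holds vacuously. ✓
— 5 worlds.
For <>p:
w0: successors {w1}; p there: w1:T. ✓
w1: successors {w2, w3, w6}; p there: w2:F, w3:T, w6:T. ✓
w2: no successors, so <>p fails. ✗
w3: no successors, so <>p fails. ✗
w4: successors {w5}; p there: w5:F. ✗
w5: successors {w6}; p there: w6:T. ✓
w6: no successors, so <>p fails. ✗
— 3 worlds.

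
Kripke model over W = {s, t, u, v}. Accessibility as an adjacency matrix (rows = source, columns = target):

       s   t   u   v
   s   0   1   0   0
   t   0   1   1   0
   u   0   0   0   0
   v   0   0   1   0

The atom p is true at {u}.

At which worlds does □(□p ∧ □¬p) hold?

s: successors {t}; □p ∧ □¬p there: t:F. ✗
t: successors {t, u}; □p ∧ □¬p there: t:F, u:T. ✗
u: no successors, so □(□p ∧ □¬p) holds vacuously. ✓
v: successors {u}; □p ∧ □¬p there: u:T. ✓

{u, v}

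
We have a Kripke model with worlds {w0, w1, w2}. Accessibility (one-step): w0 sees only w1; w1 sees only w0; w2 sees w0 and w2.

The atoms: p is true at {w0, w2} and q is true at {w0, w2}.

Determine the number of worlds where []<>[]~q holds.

1

w0: successors {w1}; <>[]~q there: w1:T. ✓
w1: successors {w0}; <>[]~q there: w0:F. ✗
w2: successors {w0, w2}; <>[]~q there: w0:F, w2:T. ✗
Satisfying worlds: {w0}.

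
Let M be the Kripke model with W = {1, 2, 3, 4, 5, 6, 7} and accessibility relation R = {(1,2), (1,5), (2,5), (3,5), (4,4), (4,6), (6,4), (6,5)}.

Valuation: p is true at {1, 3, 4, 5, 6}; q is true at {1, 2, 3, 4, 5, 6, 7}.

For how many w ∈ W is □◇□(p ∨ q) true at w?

3

1: successors {2, 5}; ◇□(p ∨ q) there: 2:T, 5:F. ✗
2: successors {5}; ◇□(p ∨ q) there: 5:F. ✗
3: successors {5}; ◇□(p ∨ q) there: 5:F. ✗
4: successors {4, 6}; ◇□(p ∨ q) there: 4:T, 6:T. ✓
5: no successors, so □◇□(p ∨ q) holds vacuously. ✓
6: successors {4, 5}; ◇□(p ∨ q) there: 4:T, 5:F. ✗
7: no successors, so □◇□(p ∨ q) holds vacuously. ✓
Satisfying worlds: {4, 5, 7}.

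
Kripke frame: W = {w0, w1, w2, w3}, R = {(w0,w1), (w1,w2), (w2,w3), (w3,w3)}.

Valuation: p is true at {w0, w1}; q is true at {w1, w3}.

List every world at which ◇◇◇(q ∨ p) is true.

{w0, w1, w2, w3}

w0: successors {w1}; ◇◇(q ∨ p) there: w1:T. ✓
w1: successors {w2}; ◇◇(q ∨ p) there: w2:T. ✓
w2: successors {w3}; ◇◇(q ∨ p) there: w3:T. ✓
w3: successors {w3}; ◇◇(q ∨ p) there: w3:T. ✓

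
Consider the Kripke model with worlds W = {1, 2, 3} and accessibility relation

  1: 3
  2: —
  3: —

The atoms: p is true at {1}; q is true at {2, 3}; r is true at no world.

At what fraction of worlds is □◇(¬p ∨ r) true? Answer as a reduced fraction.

1: successors {3}; ◇(¬p ∨ r) there: 3:F. ✗
2: no successors, so □◇(¬p ∨ r) holds vacuously. ✓
3: no successors, so □◇(¬p ∨ r) holds vacuously. ✓
That's 2 of 3 worlds, so 2/3.

2/3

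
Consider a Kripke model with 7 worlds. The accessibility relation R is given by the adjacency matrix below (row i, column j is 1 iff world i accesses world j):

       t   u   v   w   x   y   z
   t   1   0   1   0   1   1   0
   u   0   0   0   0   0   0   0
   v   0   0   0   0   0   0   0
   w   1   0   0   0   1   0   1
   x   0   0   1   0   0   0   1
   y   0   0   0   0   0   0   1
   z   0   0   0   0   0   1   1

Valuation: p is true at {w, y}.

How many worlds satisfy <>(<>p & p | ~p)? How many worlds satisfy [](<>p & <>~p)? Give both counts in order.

For <>(<>p & p | ~p):
t: successors {t, v, x, y}; <>p & p | ~p there: t:T, v:T, x:T, y:F. ✓
u: no successors, so <>(<>p & p | ~p) fails. ✗
v: no successors, so <>(<>p & p | ~p) fails. ✗
w: successors {t, x, z}; <>p & p | ~p there: t:T, x:T, z:T. ✓
x: successors {v, z}; <>p & p | ~p there: v:T, z:T. ✓
y: successors {z}; <>p & p | ~p there: z:T. ✓
z: successors {y, z}; <>p & p | ~p there: y:F, z:T. ✓
— 5 worlds.
For [](<>p & <>~p):
t: successors {t, v, x, y}; <>p & <>~p there: t:T, v:F, x:F, y:F. ✗
u: no successors, so [](<>p & <>~p) holds vacuously. ✓
v: no successors, so [](<>p & <>~p) holds vacuously. ✓
w: successors {t, x, z}; <>p & <>~p there: t:T, x:F, z:T. ✗
x: successors {v, z}; <>p & <>~p there: v:F, z:T. ✗
y: successors {z}; <>p & <>~p there: z:T. ✓
z: successors {y, z}; <>p & <>~p there: y:F, z:T. ✗
— 3 worlds.

5 and 3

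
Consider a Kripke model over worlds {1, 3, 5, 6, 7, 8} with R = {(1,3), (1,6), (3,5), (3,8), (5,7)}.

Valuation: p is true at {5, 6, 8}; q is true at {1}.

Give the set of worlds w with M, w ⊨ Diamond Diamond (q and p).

1: successors {3, 6}; Diamond (q and p) there: 3:F, 6:F. ✗
3: successors {5, 8}; Diamond (q and p) there: 5:F, 8:F. ✗
5: successors {7}; Diamond (q and p) there: 7:F. ✗
6: no successors, so Diamond Diamond (q and p) fails. ✗
7: no successors, so Diamond Diamond (q and p) fails. ✗
8: no successors, so Diamond Diamond (q and p) fails. ✗

∅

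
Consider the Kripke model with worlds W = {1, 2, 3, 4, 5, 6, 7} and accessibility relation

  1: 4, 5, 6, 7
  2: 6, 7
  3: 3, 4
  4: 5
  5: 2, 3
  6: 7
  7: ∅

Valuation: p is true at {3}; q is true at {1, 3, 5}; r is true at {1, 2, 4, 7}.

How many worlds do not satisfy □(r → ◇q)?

1: successors {4, 5, 6, 7}; r → ◇q there: 4:T, 5:T, 6:T, 7:F. ✗
2: successors {6, 7}; r → ◇q there: 6:T, 7:F. ✗
3: successors {3, 4}; r → ◇q there: 3:T, 4:T. ✓
4: successors {5}; r → ◇q there: 5:T. ✓
5: successors {2, 3}; r → ◇q there: 2:F, 3:T. ✗
6: successors {7}; r → ◇q there: 7:F. ✗
7: no successors, so □(r → ◇q) holds vacuously. ✓
Satisfying worlds: {3, 4, 7}.
So □(r → ◇q) fails at the other 4 worlds.

4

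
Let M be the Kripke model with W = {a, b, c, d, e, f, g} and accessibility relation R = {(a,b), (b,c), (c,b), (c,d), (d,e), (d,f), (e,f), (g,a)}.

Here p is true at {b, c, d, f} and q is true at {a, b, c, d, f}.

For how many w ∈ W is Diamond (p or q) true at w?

a: successors {b}; p or q there: b:T. ✓
b: successors {c}; p or q there: c:T. ✓
c: successors {b, d}; p or q there: b:T, d:T. ✓
d: successors {e, f}; p or q there: e:F, f:T. ✓
e: successors {f}; p or q there: f:T. ✓
f: no successors, so Diamond (p or q) fails. ✗
g: successors {a}; p or q there: a:T. ✓
Satisfying worlds: {a, b, c, d, e, g}.

6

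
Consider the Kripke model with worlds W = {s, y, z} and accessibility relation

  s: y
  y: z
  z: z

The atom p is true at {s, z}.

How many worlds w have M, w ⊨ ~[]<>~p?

s: []<>~p is F. ✓
y: []<>~p is F. ✓
z: []<>~p is F. ✓
Satisfying worlds: {s, y, z}.

3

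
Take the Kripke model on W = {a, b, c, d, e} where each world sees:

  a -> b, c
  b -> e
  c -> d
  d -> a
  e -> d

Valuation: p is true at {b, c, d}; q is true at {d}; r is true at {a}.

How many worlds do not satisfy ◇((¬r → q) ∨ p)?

1

a: successors {b, c}; (¬r → q) ∨ p there: b:T, c:T. ✓
b: successors {e}; (¬r → q) ∨ p there: e:F. ✗
c: successors {d}; (¬r → q) ∨ p there: d:T. ✓
d: successors {a}; (¬r → q) ∨ p there: a:T. ✓
e: successors {d}; (¬r → q) ∨ p there: d:T. ✓
Satisfying worlds: {a, c, d, e}.
So ◇((¬r → q) ∨ p) fails at the other 1 world.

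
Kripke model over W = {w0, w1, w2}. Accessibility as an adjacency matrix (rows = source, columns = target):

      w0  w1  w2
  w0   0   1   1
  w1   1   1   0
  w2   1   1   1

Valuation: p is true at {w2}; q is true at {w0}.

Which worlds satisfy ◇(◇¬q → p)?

w0: successors {w1, w2}; ◇¬q → p there: w1:F, w2:T. ✓
w1: successors {w0, w1}; ◇¬q → p there: w0:F, w1:F. ✗
w2: successors {w0, w1, w2}; ◇¬q → p there: w0:F, w1:F, w2:T. ✓

{w0, w2}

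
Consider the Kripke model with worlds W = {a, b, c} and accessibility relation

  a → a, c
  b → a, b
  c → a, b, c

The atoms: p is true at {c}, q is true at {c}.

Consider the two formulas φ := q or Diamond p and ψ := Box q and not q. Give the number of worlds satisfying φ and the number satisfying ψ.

2 and 0

For q or Diamond p:
a: q is F, Diamond p is T. ✓
b: q is F, Diamond p is F. ✗
c: q is T, Diamond p is T. ✓
— 2 worlds.
For Box q and not q:
a: Box q is F, not q is T. ✗
b: Box q is F, not q is T. ✗
c: Box q is F, not q is F. ✗
— 0 worlds.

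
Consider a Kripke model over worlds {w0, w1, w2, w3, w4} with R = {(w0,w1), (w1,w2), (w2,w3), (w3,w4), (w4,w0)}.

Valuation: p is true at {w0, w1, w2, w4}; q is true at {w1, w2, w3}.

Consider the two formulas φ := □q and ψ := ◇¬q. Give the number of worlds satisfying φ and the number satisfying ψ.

For □q:
w0: successors {w1}; q there: w1:T. ✓
w1: successors {w2}; q there: w2:T. ✓
w2: successors {w3}; q there: w3:T. ✓
w3: successors {w4}; q there: w4:F. ✗
w4: successors {w0}; q there: w0:F. ✗
— 3 worlds.
For ◇¬q:
w0: successors {w1}; ¬q there: w1:F. ✗
w1: successors {w2}; ¬q there: w2:F. ✗
w2: successors {w3}; ¬q there: w3:F. ✗
w3: successors {w4}; ¬q there: w4:T. ✓
w4: successors {w0}; ¬q there: w0:T. ✓
— 2 worlds.

3 and 2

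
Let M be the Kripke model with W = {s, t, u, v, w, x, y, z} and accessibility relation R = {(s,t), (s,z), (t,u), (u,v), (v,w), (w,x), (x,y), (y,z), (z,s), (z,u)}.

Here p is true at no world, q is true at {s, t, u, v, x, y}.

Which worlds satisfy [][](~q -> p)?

{s, t, v, w, y}

s: successors {t, z}; [](~q -> p) there: t:T, z:T. ✓
t: successors {u}; [](~q -> p) there: u:T. ✓
u: successors {v}; [](~q -> p) there: v:F. ✗
v: successors {w}; [](~q -> p) there: w:T. ✓
w: successors {x}; [](~q -> p) there: x:T. ✓
x: successors {y}; [](~q -> p) there: y:F. ✗
y: successors {z}; [](~q -> p) there: z:T. ✓
z: successors {s, u}; [](~q -> p) there: s:F, u:T. ✗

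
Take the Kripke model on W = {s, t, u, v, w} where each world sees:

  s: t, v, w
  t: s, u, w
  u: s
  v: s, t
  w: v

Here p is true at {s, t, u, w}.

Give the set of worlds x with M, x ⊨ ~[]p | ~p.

{s, v, w}

s: ~[]p is T, ~p is F. ✓
t: ~[]p is F, ~p is F. ✗
u: ~[]p is F, ~p is F. ✗
v: ~[]p is F, ~p is T. ✓
w: ~[]p is T, ~p is F. ✓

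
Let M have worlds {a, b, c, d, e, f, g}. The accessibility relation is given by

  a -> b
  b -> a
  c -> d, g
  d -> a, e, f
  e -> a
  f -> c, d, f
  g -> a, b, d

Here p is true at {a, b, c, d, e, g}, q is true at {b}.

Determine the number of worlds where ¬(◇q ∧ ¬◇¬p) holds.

a: ◇q ∧ ¬◇¬p is T. ✗
b: ◇q ∧ ¬◇¬p is F. ✓
c: ◇q ∧ ¬◇¬p is F. ✓
d: ◇q ∧ ¬◇¬p is F. ✓
e: ◇q ∧ ¬◇¬p is F. ✓
f: ◇q ∧ ¬◇¬p is F. ✓
g: ◇q ∧ ¬◇¬p is T. ✗
Satisfying worlds: {b, c, d, e, f}.

5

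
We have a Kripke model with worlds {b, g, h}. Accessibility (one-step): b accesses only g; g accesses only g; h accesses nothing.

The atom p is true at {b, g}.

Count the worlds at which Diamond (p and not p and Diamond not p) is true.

b: successors {g}; p and not p and Diamond not p there: g:F. ✗
g: successors {g}; p and not p and Diamond not p there: g:F. ✗
h: no successors, so Diamond (p and not p and Diamond not p) fails. ✗
Satisfying worlds: ∅.

0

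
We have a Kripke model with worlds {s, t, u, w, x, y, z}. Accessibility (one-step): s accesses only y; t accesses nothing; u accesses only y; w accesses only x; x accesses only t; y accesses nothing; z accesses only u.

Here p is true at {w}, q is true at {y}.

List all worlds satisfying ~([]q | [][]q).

s: []q | [][]q is T. ✗
t: []q | [][]q is T. ✗
u: []q | [][]q is T. ✗
w: []q | [][]q is F. ✓
x: []q | [][]q is T. ✗
y: []q | [][]q is T. ✗
z: []q | [][]q is T. ✗

{w}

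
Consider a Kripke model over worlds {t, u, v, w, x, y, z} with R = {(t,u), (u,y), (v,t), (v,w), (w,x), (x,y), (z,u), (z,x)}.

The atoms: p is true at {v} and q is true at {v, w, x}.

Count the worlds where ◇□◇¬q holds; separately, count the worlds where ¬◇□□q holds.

For ◇□◇¬q:
t: successors {u}; □◇¬q there: u:F. ✗
u: successors {y}; □◇¬q there: y:T. ✓
v: successors {t, w}; □◇¬q there: t:T, w:T. ✓
w: successors {x}; □◇¬q there: x:F. ✗
x: successors {y}; □◇¬q there: y:T. ✓
y: no successors, so ◇□◇¬q fails. ✗
z: successors {u, x}; □◇¬q there: u:F, x:F. ✗
— 3 worlds.
For ¬◇□□q:
t: ◇□□q is T. ✗
u: ◇□□q is T. ✗
v: ◇□□q is F. ✓
w: ◇□□q is T. ✗
x: ◇□□q is T. ✗
y: ◇□□q is F. ✓
z: ◇□□q is T. ✗
— 2 worlds.

3 and 2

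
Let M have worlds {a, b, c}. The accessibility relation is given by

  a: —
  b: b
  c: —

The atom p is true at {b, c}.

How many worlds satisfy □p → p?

2

a: □p is T, p is F. ✗
b: □p is T, p is T. ✓
c: □p is T, p is T. ✓
Satisfying worlds: {b, c}.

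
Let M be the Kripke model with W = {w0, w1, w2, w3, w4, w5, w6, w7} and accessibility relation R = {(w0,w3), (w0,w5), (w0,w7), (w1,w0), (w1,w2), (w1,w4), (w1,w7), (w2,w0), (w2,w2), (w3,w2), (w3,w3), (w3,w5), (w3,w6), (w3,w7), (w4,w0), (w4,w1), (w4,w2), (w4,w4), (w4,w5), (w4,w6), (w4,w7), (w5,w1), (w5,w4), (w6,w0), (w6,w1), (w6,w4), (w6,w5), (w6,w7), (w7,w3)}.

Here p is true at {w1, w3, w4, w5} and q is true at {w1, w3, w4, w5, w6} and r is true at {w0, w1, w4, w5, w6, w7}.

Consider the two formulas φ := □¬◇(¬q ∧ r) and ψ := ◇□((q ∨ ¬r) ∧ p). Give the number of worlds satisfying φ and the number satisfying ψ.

0 and 5

For □¬◇(¬q ∧ r):
w0: successors {w3, w5, w7}; ¬◇(¬q ∧ r) there: w3:F, w5:T, w7:T. ✗
w1: successors {w0, w2, w4, w7}; ¬◇(¬q ∧ r) there: w0:F, w2:F, w4:F, w7:T. ✗
w2: successors {w0, w2}; ¬◇(¬q ∧ r) there: w0:F, w2:F. ✗
w3: successors {w2, w3, w5, w6, w7}; ¬◇(¬q ∧ r) there: w2:F, w3:F, w5:T, w6:F, w7:T. ✗
w4: successors {w0, w1, w2, w4, w5, w6, w7}; ¬◇(¬q ∧ r) there: w0:F, w1:F, w2:F, w4:F, w5:T, w6:F, w7:T. ✗
w5: successors {w1, w4}; ¬◇(¬q ∧ r) there: w1:F, w4:F. ✗
w6: successors {w0, w1, w4, w5, w7}; ¬◇(¬q ∧ r) there: w0:F, w1:F, w4:F, w5:T, w7:T. ✗
w7: successors {w3}; ¬◇(¬q ∧ r) there: w3:F. ✗
— 0 worlds.
For ◇□((q ∨ ¬r) ∧ p):
w0: successors {w3, w5, w7}; □((q ∨ ¬r) ∧ p) there: w3:F, w5:T, w7:T. ✓
w1: successors {w0, w2, w4, w7}; □((q ∨ ¬r) ∧ p) there: w0:F, w2:F, w4:F, w7:T. ✓
w2: successors {w0, w2}; □((q ∨ ¬r) ∧ p) there: w0:F, w2:F. ✗
w3: successors {w2, w3, w5, w6, w7}; □((q ∨ ¬r) ∧ p) there: w2:F, w3:F, w5:T, w6:F, w7:T. ✓
w4: successors {w0, w1, w2, w4, w5, w6, w7}; □((q ∨ ¬r) ∧ p) there: w0:F, w1:F, w2:F, w4:F, w5:T, w6:F, w7:T. ✓
w5: successors {w1, w4}; □((q ∨ ¬r) ∧ p) there: w1:F, w4:F. ✗
w6: successors {w0, w1, w4, w5, w7}; □((q ∨ ¬r) ∧ p) there: w0:F, w1:F, w4:F, w5:T, w7:T. ✓
w7: successors {w3}; □((q ∨ ¬r) ∧ p) there: w3:F. ✗
— 5 worlds.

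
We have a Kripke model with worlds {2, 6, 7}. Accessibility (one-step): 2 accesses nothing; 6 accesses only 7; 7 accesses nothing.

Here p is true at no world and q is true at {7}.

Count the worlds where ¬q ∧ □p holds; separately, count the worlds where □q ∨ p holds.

1 and 3

For ¬q ∧ □p:
2: ¬q is T, □p is T. ✓
6: ¬q is T, □p is F. ✗
7: ¬q is F, □p is T. ✗
— 1 world.
For □q ∨ p:
2: □q is T, p is F. ✓
6: □q is T, p is F. ✓
7: □q is T, p is F. ✓
— 3 worlds.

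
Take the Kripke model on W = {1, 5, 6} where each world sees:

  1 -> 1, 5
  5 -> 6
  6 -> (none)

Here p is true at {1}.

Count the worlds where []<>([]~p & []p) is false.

2

1: successors {1, 5}; <>([]~p & []p) there: 1:F, 5:T. ✗
5: successors {6}; <>([]~p & []p) there: 6:F. ✗
6: no successors, so []<>([]~p & []p) holds vacuously. ✓
Satisfying worlds: {6}.
So []<>([]~p & []p) fails at the other 2 worlds.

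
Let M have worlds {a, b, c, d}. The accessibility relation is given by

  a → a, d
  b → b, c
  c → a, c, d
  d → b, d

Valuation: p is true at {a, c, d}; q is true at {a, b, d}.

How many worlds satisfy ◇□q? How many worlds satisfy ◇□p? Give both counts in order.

For ◇□q:
a: successors {a, d}; □q there: a:T, d:T. ✓
b: successors {b, c}; □q there: b:F, c:F. ✗
c: successors {a, c, d}; □q there: a:T, c:F, d:T. ✓
d: successors {b, d}; □q there: b:F, d:T. ✓
— 3 worlds.
For ◇□p:
a: successors {a, d}; □p there: a:T, d:F. ✓
b: successors {b, c}; □p there: b:F, c:T. ✓
c: successors {a, c, d}; □p there: a:T, c:T, d:F. ✓
d: successors {b, d}; □p there: b:F, d:F. ✗
— 3 worlds.

3 and 3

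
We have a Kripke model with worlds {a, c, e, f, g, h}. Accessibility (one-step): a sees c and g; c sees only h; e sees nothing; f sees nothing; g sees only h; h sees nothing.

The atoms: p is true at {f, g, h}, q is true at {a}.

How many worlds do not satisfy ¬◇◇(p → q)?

a: ◇◇(p → q) is F. ✓
c: ◇◇(p → q) is F. ✓
e: ◇◇(p → q) is F. ✓
f: ◇◇(p → q) is F. ✓
g: ◇◇(p → q) is F. ✓
h: ◇◇(p → q) is F. ✓
Satisfying worlds: {a, c, e, f, g, h}.
So ¬◇◇(p → q) fails at the other 0 worlds.

0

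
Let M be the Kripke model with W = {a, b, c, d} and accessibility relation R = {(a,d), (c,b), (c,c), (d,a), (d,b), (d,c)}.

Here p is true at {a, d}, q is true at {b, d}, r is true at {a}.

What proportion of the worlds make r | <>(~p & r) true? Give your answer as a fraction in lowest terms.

1/4

a: r is T, <>(~p & r) is F. ✓
b: r is F, <>(~p & r) is F. ✗
c: r is F, <>(~p & r) is F. ✗
d: r is F, <>(~p & r) is F. ✗
That's 1 of 4 worlds, so 1/4.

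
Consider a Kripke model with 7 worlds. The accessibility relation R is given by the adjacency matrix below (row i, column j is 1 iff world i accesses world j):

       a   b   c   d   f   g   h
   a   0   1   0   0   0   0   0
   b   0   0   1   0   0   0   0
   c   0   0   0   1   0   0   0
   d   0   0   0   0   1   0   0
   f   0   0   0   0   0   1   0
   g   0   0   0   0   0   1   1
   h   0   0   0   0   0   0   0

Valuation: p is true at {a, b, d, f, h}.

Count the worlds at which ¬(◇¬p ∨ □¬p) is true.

a: ◇¬p ∨ □¬p is F. ✓
b: ◇¬p ∨ □¬p is T. ✗
c: ◇¬p ∨ □¬p is F. ✓
d: ◇¬p ∨ □¬p is F. ✓
f: ◇¬p ∨ □¬p is T. ✗
g: ◇¬p ∨ □¬p is T. ✗
h: ◇¬p ∨ □¬p is T. ✗
Satisfying worlds: {a, c, d}.

3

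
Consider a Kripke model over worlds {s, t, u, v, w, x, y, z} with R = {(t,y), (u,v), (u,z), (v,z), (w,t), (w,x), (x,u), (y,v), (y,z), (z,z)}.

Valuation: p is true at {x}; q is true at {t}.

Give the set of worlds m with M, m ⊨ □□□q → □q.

s: □□□q is T, □q is T. ✓
t: □□□q is F, □q is F. ✓
u: □□□q is F, □q is F. ✓
v: □□□q is F, □q is F. ✓
w: □□□q is F, □q is F. ✓
x: □□□q is F, □q is F. ✓
y: □□□q is F, □q is F. ✓
z: □□□q is F, □q is F. ✓

{s, t, u, v, w, x, y, z}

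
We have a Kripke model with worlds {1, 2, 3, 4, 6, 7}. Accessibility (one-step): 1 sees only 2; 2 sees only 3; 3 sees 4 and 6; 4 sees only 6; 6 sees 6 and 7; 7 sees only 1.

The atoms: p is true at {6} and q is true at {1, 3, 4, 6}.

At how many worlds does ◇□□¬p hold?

1: successors {2}; □□¬p there: 2:F. ✗
2: successors {3}; □□¬p there: 3:F. ✗
3: successors {4, 6}; □□¬p there: 4:F, 6:F. ✗
4: successors {6}; □□¬p there: 6:F. ✗
6: successors {6, 7}; □□¬p there: 6:F, 7:T. ✓
7: successors {1}; □□¬p there: 1:T. ✓
Satisfying worlds: {6, 7}.

2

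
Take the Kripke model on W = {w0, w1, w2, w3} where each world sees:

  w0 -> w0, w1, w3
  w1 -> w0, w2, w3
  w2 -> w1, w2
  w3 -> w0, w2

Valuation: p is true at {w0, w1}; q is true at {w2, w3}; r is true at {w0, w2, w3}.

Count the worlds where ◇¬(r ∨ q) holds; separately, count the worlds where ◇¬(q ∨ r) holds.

2 and 2

For ◇¬(r ∨ q):
w0: successors {w0, w1, w3}; ¬(r ∨ q) there: w0:F, w1:T, w3:F. ✓
w1: successors {w0, w2, w3}; ¬(r ∨ q) there: w0:F, w2:F, w3:F. ✗
w2: successors {w1, w2}; ¬(r ∨ q) there: w1:T, w2:F. ✓
w3: successors {w0, w2}; ¬(r ∨ q) there: w0:F, w2:F. ✗
— 2 worlds.
For ◇¬(q ∨ r):
w0: successors {w0, w1, w3}; ¬(q ∨ r) there: w0:F, w1:T, w3:F. ✓
w1: successors {w0, w2, w3}; ¬(q ∨ r) there: w0:F, w2:F, w3:F. ✗
w2: successors {w1, w2}; ¬(q ∨ r) there: w1:T, w2:F. ✓
w3: successors {w0, w2}; ¬(q ∨ r) there: w0:F, w2:F. ✗
— 2 worlds.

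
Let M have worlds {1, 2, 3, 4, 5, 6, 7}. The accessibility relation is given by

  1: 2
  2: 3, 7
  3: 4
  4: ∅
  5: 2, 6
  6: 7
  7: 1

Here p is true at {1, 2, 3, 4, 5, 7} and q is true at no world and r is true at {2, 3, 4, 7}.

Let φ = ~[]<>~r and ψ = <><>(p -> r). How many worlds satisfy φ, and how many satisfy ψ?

For ~[]<>~r:
1: []<>~r is F. ✓
2: []<>~r is F. ✓
3: []<>~r is F. ✓
4: []<>~r is T. ✗
5: []<>~r is F. ✓
6: []<>~r is T. ✗
7: []<>~r is F. ✓
— 5 worlds.
For <><>(p -> r):
1: successors {2}; <>(p -> r) there: 2:T. ✓
2: successors {3, 7}; <>(p -> r) there: 3:T, 7:F. ✓
3: successors {4}; <>(p -> r) there: 4:F. ✗
4: no successors, so <><>(p -> r) fails. ✗
5: successors {2, 6}; <>(p -> r) there: 2:T, 6:T. ✓
6: successors {7}; <>(p -> r) there: 7:F. ✗
7: successors {1}; <>(p -> r) there: 1:T. ✓
— 4 worlds.

5 and 4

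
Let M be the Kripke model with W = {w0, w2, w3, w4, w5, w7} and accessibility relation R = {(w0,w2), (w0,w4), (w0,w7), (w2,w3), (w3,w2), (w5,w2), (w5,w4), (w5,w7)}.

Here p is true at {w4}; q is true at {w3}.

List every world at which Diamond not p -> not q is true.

w0: Diamond not p is T, not q is T. ✓
w2: Diamond not p is T, not q is T. ✓
w3: Diamond not p is T, not q is F. ✗
w4: Diamond not p is F, not q is T. ✓
w5: Diamond not p is T, not q is T. ✓
w7: Diamond not p is F, not q is T. ✓

{w0, w2, w4, w5, w7}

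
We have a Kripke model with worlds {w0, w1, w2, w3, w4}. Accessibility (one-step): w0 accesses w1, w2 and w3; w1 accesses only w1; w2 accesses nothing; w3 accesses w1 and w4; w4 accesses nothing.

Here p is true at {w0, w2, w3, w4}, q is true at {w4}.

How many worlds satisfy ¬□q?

w0: □q is F. ✓
w1: □q is F. ✓
w2: □q is T. ✗
w3: □q is F. ✓
w4: □q is T. ✗
Satisfying worlds: {w0, w1, w3}.

3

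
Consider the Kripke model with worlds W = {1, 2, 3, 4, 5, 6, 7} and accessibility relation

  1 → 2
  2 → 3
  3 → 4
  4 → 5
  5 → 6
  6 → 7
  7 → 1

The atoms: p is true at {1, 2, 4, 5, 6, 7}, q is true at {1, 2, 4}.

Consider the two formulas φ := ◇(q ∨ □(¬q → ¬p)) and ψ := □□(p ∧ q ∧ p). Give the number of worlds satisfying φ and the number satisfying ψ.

For ◇(q ∨ □(¬q → ¬p)):
1: successors {2}; q ∨ □(¬q → ¬p) there: 2:T. ✓
2: successors {3}; q ∨ □(¬q → ¬p) there: 3:T. ✓
3: successors {4}; q ∨ □(¬q → ¬p) there: 4:T. ✓
4: successors {5}; q ∨ □(¬q → ¬p) there: 5:F. ✗
5: successors {6}; q ∨ □(¬q → ¬p) there: 6:F. ✗
6: successors {7}; q ∨ □(¬q → ¬p) there: 7:T. ✓
7: successors {1}; q ∨ □(¬q → ¬p) there: 1:T. ✓
— 5 worlds.
For □□(p ∧ q ∧ p):
1: successors {2}; □(p ∧ q ∧ p) there: 2:F. ✗
2: successors {3}; □(p ∧ q ∧ p) there: 3:T. ✓
3: successors {4}; □(p ∧ q ∧ p) there: 4:F. ✗
4: successors {5}; □(p ∧ q ∧ p) there: 5:F. ✗
5: successors {6}; □(p ∧ q ∧ p) there: 6:F. ✗
6: successors {7}; □(p ∧ q ∧ p) there: 7:T. ✓
7: successors {1}; □(p ∧ q ∧ p) there: 1:T. ✓
— 3 worlds.

5 and 3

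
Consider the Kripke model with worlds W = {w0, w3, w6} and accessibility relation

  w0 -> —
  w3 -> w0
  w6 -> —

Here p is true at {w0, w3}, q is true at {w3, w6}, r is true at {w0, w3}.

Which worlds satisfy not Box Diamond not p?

{w3}

w0: Box Diamond not p is T. ✗
w3: Box Diamond not p is F. ✓
w6: Box Diamond not p is T. ✗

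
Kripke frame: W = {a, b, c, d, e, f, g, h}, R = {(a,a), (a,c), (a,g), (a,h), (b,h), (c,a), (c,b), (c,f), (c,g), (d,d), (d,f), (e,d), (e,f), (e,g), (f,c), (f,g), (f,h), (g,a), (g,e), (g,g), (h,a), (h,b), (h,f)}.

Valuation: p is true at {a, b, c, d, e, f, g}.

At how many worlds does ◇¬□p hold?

a: successors {a, c, g, h}; ¬□p there: a:T, c:F, g:F, h:F. ✓
b: successors {h}; ¬□p there: h:F. ✗
c: successors {a, b, f, g}; ¬□p there: a:T, b:T, f:T, g:F. ✓
d: successors {d, f}; ¬□p there: d:F, f:T. ✓
e: successors {d, f, g}; ¬□p there: d:F, f:T, g:F. ✓
f: successors {c, g, h}; ¬□p there: c:F, g:F, h:F. ✗
g: successors {a, e, g}; ¬□p there: a:T, e:F, g:F. ✓
h: successors {a, b, f}; ¬□p there: a:T, b:T, f:T. ✓
Satisfying worlds: {a, c, d, e, g, h}.

6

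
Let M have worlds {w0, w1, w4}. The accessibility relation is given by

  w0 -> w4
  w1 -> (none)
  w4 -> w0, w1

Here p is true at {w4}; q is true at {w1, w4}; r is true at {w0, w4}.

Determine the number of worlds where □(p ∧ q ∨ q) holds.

2

w0: successors {w4}; p ∧ q ∨ q there: w4:T. ✓
w1: no successors, so □(p ∧ q ∨ q) holds vacuously. ✓
w4: successors {w0, w1}; p ∧ q ∨ q there: w0:F, w1:T. ✗
Satisfying worlds: {w0, w1}.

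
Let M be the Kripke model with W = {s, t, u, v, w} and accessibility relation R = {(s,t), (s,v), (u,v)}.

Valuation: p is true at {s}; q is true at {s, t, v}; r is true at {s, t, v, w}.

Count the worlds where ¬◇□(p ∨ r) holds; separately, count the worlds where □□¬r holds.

For ¬◇□(p ∨ r):
s: ◇□(p ∨ r) is T. ✗
t: ◇□(p ∨ r) is F. ✓
u: ◇□(p ∨ r) is T. ✗
v: ◇□(p ∨ r) is F. ✓
w: ◇□(p ∨ r) is F. ✓
— 3 worlds.
For □□¬r:
s: successors {t, v}; □¬r there: t:T, v:T. ✓
t: no successors, so □□¬r holds vacuously. ✓
u: successors {v}; □¬r there: v:T. ✓
v: no successors, so □□¬r holds vacuously. ✓
w: no successors, so □□¬r holds vacuously. ✓
— 5 worlds.

3 and 5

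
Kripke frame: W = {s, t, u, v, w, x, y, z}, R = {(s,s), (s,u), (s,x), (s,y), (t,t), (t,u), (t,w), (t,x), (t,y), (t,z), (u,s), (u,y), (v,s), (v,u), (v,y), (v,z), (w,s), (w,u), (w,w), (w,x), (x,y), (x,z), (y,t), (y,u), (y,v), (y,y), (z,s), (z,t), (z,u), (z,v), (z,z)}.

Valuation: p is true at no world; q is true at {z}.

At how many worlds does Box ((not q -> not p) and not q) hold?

4

s: successors {s, u, x, y}; (not q -> not p) and not q there: s:T, u:T, x:T, y:T. ✓
t: successors {t, u, w, x, y, z}; (not q -> not p) and not q there: t:T, u:T, w:T, x:T, y:T, z:F. ✗
u: successors {s, y}; (not q -> not p) and not q there: s:T, y:T. ✓
v: successors {s, u, y, z}; (not q -> not p) and not q there: s:T, u:T, y:T, z:F. ✗
w: successors {s, u, w, x}; (not q -> not p) and not q there: s:T, u:T, w:T, x:T. ✓
x: successors {y, z}; (not q -> not p) and not q there: y:T, z:F. ✗
y: successors {t, u, v, y}; (not q -> not p) and not q there: t:T, u:T, v:T, y:T. ✓
z: successors {s, t, u, v, z}; (not q -> not p) and not q there: s:T, t:T, u:T, v:T, z:F. ✗
Satisfying worlds: {s, u, w, y}.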